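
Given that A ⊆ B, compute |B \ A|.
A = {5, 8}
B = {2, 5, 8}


Set A = {5, 8}, |A| = 2
Set B = {2, 5, 8}, |B| = 3
Since A ⊆ B: B \ A = {2}
|B| - |A| = 3 - 2 = 1

1


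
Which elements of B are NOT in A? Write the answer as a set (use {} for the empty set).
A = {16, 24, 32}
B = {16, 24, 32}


Set A = {16, 24, 32}
Set B = {16, 24, 32}
Check each element of B against A:
16 ∈ A, 24 ∈ A, 32 ∈ A
Elements of B not in A: {}

{}


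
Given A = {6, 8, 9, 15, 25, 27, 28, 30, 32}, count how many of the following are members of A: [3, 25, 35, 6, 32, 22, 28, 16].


Set A = {6, 8, 9, 15, 25, 27, 28, 30, 32}
Candidates: [3, 25, 35, 6, 32, 22, 28, 16]
Check each candidate:
3 ∉ A, 25 ∈ A, 35 ∉ A, 6 ∈ A, 32 ∈ A, 22 ∉ A, 28 ∈ A, 16 ∉ A
Count of candidates in A: 4

4


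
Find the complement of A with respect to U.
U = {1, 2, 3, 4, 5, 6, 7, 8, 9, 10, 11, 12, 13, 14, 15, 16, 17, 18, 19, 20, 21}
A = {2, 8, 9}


Universal set U = {1, 2, 3, 4, 5, 6, 7, 8, 9, 10, 11, 12, 13, 14, 15, 16, 17, 18, 19, 20, 21}
Set A = {2, 8, 9}
A' = U \ A = elements in U but not in A
Checking each element of U:
1 (not in A, include), 2 (in A, exclude), 3 (not in A, include), 4 (not in A, include), 5 (not in A, include), 6 (not in A, include), 7 (not in A, include), 8 (in A, exclude), 9 (in A, exclude), 10 (not in A, include), 11 (not in A, include), 12 (not in A, include), 13 (not in A, include), 14 (not in A, include), 15 (not in A, include), 16 (not in A, include), 17 (not in A, include), 18 (not in A, include), 19 (not in A, include), 20 (not in A, include), 21 (not in A, include)
A' = {1, 3, 4, 5, 6, 7, 10, 11, 12, 13, 14, 15, 16, 17, 18, 19, 20, 21}

{1, 3, 4, 5, 6, 7, 10, 11, 12, 13, 14, 15, 16, 17, 18, 19, 20, 21}


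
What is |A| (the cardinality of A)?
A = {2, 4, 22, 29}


Set A = {2, 4, 22, 29}
Listing elements: 2, 4, 22, 29
Counting: 4 elements
|A| = 4

4


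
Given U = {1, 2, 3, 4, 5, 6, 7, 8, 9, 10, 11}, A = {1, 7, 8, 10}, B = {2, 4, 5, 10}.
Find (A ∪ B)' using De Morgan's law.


U = {1, 2, 3, 4, 5, 6, 7, 8, 9, 10, 11}
A = {1, 7, 8, 10}, B = {2, 4, 5, 10}
A ∪ B = {1, 2, 4, 5, 7, 8, 10}
(A ∪ B)' = U \ (A ∪ B) = {3, 6, 9, 11}
Verification via A' ∩ B': A' = {2, 3, 4, 5, 6, 9, 11}, B' = {1, 3, 6, 7, 8, 9, 11}
A' ∩ B' = {3, 6, 9, 11} ✓

{3, 6, 9, 11}


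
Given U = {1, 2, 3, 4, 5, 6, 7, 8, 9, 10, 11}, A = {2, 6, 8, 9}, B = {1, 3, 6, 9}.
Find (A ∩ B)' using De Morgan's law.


U = {1, 2, 3, 4, 5, 6, 7, 8, 9, 10, 11}
A = {2, 6, 8, 9}, B = {1, 3, 6, 9}
A ∩ B = {6, 9}
(A ∩ B)' = U \ (A ∩ B) = {1, 2, 3, 4, 5, 7, 8, 10, 11}
Verification via A' ∪ B': A' = {1, 3, 4, 5, 7, 10, 11}, B' = {2, 4, 5, 7, 8, 10, 11}
A' ∪ B' = {1, 2, 3, 4, 5, 7, 8, 10, 11} ✓

{1, 2, 3, 4, 5, 7, 8, 10, 11}


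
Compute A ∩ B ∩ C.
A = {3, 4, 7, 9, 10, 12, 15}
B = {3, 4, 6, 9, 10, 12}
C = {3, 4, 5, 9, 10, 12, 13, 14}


Set A = {3, 4, 7, 9, 10, 12, 15}
Set B = {3, 4, 6, 9, 10, 12}
Set C = {3, 4, 5, 9, 10, 12, 13, 14}
First, A ∩ B = {3, 4, 9, 10, 12}
Then, (A ∩ B) ∩ C = {3, 4, 9, 10, 12}

{3, 4, 9, 10, 12}


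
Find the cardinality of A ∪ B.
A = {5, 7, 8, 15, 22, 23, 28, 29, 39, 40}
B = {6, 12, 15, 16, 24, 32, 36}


Set A = {5, 7, 8, 15, 22, 23, 28, 29, 39, 40}, |A| = 10
Set B = {6, 12, 15, 16, 24, 32, 36}, |B| = 7
A ∩ B = {15}, |A ∩ B| = 1
|A ∪ B| = |A| + |B| - |A ∩ B| = 10 + 7 - 1 = 16

16


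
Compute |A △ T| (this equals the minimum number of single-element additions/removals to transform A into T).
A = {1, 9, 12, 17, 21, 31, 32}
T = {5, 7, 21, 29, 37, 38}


Set A = {1, 9, 12, 17, 21, 31, 32}
Set T = {5, 7, 21, 29, 37, 38}
Elements to remove from A (in A, not in T): {1, 9, 12, 17, 31, 32} → 6 removals
Elements to add to A (in T, not in A): {5, 7, 29, 37, 38} → 5 additions
Total edits = 6 + 5 = 11

11


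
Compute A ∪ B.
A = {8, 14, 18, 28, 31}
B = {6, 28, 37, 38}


Set A = {8, 14, 18, 28, 31}
Set B = {6, 28, 37, 38}
A ∪ B includes all elements in either set.
Elements from A: {8, 14, 18, 28, 31}
Elements from B not already included: {6, 37, 38}
A ∪ B = {6, 8, 14, 18, 28, 31, 37, 38}

{6, 8, 14, 18, 28, 31, 37, 38}


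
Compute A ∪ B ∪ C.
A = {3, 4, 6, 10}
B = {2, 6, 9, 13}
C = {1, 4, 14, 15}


Set A = {3, 4, 6, 10}
Set B = {2, 6, 9, 13}
Set C = {1, 4, 14, 15}
First, A ∪ B = {2, 3, 4, 6, 9, 10, 13}
Then, (A ∪ B) ∪ C = {1, 2, 3, 4, 6, 9, 10, 13, 14, 15}

{1, 2, 3, 4, 6, 9, 10, 13, 14, 15}


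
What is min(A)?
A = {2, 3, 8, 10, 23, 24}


Set A = {2, 3, 8, 10, 23, 24}
Elements in ascending order: 2, 3, 8, 10, 23, 24
The smallest element is 2.

2


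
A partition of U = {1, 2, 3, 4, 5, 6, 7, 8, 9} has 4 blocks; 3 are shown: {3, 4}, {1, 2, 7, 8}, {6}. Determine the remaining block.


U = {1, 2, 3, 4, 5, 6, 7, 8, 9}
Shown blocks: {3, 4}, {1, 2, 7, 8}, {6}
A partition's blocks are pairwise disjoint and cover U, so the missing block = U \ (union of shown blocks).
Union of shown blocks: {1, 2, 3, 4, 6, 7, 8}
Missing block = U \ (union) = {5, 9}

{5, 9}


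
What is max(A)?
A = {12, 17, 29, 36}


Set A = {12, 17, 29, 36}
Elements in ascending order: 12, 17, 29, 36
The largest element is 36.

36


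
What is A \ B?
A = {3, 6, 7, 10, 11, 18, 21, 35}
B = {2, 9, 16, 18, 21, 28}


Set A = {3, 6, 7, 10, 11, 18, 21, 35}
Set B = {2, 9, 16, 18, 21, 28}
A \ B includes elements in A that are not in B.
Check each element of A:
3 (not in B, keep), 6 (not in B, keep), 7 (not in B, keep), 10 (not in B, keep), 11 (not in B, keep), 18 (in B, remove), 21 (in B, remove), 35 (not in B, keep)
A \ B = {3, 6, 7, 10, 11, 35}

{3, 6, 7, 10, 11, 35}


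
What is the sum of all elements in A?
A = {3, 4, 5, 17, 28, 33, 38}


Set A = {3, 4, 5, 17, 28, 33, 38}
Sum = 3 + 4 + 5 + 17 + 28 + 33 + 38 = 128

128


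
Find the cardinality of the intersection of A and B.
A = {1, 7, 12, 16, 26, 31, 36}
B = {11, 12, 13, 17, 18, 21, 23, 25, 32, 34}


Set A = {1, 7, 12, 16, 26, 31, 36}
Set B = {11, 12, 13, 17, 18, 21, 23, 25, 32, 34}
A ∩ B = {12}
|A ∩ B| = 1

1


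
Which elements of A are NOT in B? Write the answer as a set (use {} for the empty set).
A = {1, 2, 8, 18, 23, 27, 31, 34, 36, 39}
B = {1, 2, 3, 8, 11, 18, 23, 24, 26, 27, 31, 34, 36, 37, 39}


Set A = {1, 2, 8, 18, 23, 27, 31, 34, 36, 39}
Set B = {1, 2, 3, 8, 11, 18, 23, 24, 26, 27, 31, 34, 36, 37, 39}
Check each element of A against B:
1 ∈ B, 2 ∈ B, 8 ∈ B, 18 ∈ B, 23 ∈ B, 27 ∈ B, 31 ∈ B, 34 ∈ B, 36 ∈ B, 39 ∈ B
Elements of A not in B: {}

{}


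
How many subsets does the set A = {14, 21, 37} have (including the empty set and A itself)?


Set A = {14, 21, 37}
|A| = 3
The power set P(A) contains all subsets of A.
|P(A)| = 2^|A| = 2^3 = 8

8


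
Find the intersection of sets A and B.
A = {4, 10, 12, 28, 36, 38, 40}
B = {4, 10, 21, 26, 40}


Set A = {4, 10, 12, 28, 36, 38, 40}
Set B = {4, 10, 21, 26, 40}
A ∩ B includes only elements in both sets.
Check each element of A against B:
4 ✓, 10 ✓, 12 ✗, 28 ✗, 36 ✗, 38 ✗, 40 ✓
A ∩ B = {4, 10, 40}

{4, 10, 40}


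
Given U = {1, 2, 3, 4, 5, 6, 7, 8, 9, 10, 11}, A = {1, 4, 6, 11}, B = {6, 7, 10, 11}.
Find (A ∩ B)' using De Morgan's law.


U = {1, 2, 3, 4, 5, 6, 7, 8, 9, 10, 11}
A = {1, 4, 6, 11}, B = {6, 7, 10, 11}
A ∩ B = {6, 11}
(A ∩ B)' = U \ (A ∩ B) = {1, 2, 3, 4, 5, 7, 8, 9, 10}
Verification via A' ∪ B': A' = {2, 3, 5, 7, 8, 9, 10}, B' = {1, 2, 3, 4, 5, 8, 9}
A' ∪ B' = {1, 2, 3, 4, 5, 7, 8, 9, 10} ✓

{1, 2, 3, 4, 5, 7, 8, 9, 10}


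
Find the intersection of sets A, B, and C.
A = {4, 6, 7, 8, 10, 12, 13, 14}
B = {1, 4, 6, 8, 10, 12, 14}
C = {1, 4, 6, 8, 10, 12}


Set A = {4, 6, 7, 8, 10, 12, 13, 14}
Set B = {1, 4, 6, 8, 10, 12, 14}
Set C = {1, 4, 6, 8, 10, 12}
First, A ∩ B = {4, 6, 8, 10, 12, 14}
Then, (A ∩ B) ∩ C = {4, 6, 8, 10, 12}

{4, 6, 8, 10, 12}


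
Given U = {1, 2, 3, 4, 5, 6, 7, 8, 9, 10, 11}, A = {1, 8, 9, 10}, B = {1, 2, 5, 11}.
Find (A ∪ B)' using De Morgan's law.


U = {1, 2, 3, 4, 5, 6, 7, 8, 9, 10, 11}
A = {1, 8, 9, 10}, B = {1, 2, 5, 11}
A ∪ B = {1, 2, 5, 8, 9, 10, 11}
(A ∪ B)' = U \ (A ∪ B) = {3, 4, 6, 7}
Verification via A' ∩ B': A' = {2, 3, 4, 5, 6, 7, 11}, B' = {3, 4, 6, 7, 8, 9, 10}
A' ∩ B' = {3, 4, 6, 7} ✓

{3, 4, 6, 7}


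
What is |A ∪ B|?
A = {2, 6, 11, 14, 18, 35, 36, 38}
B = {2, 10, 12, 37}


Set A = {2, 6, 11, 14, 18, 35, 36, 38}, |A| = 8
Set B = {2, 10, 12, 37}, |B| = 4
A ∩ B = {2}, |A ∩ B| = 1
|A ∪ B| = |A| + |B| - |A ∩ B| = 8 + 4 - 1 = 11

11


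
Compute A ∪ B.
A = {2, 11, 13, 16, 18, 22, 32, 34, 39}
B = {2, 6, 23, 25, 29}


Set A = {2, 11, 13, 16, 18, 22, 32, 34, 39}
Set B = {2, 6, 23, 25, 29}
A ∪ B includes all elements in either set.
Elements from A: {2, 11, 13, 16, 18, 22, 32, 34, 39}
Elements from B not already included: {6, 23, 25, 29}
A ∪ B = {2, 6, 11, 13, 16, 18, 22, 23, 25, 29, 32, 34, 39}

{2, 6, 11, 13, 16, 18, 22, 23, 25, 29, 32, 34, 39}


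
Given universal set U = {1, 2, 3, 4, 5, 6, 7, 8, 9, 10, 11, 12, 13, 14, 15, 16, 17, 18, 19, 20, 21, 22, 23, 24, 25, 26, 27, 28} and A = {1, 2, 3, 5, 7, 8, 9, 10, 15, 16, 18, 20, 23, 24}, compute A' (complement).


Universal set U = {1, 2, 3, 4, 5, 6, 7, 8, 9, 10, 11, 12, 13, 14, 15, 16, 17, 18, 19, 20, 21, 22, 23, 24, 25, 26, 27, 28}
Set A = {1, 2, 3, 5, 7, 8, 9, 10, 15, 16, 18, 20, 23, 24}
A' = U \ A = elements in U but not in A
Checking each element of U:
1 (in A, exclude), 2 (in A, exclude), 3 (in A, exclude), 4 (not in A, include), 5 (in A, exclude), 6 (not in A, include), 7 (in A, exclude), 8 (in A, exclude), 9 (in A, exclude), 10 (in A, exclude), 11 (not in A, include), 12 (not in A, include), 13 (not in A, include), 14 (not in A, include), 15 (in A, exclude), 16 (in A, exclude), 17 (not in A, include), 18 (in A, exclude), 19 (not in A, include), 20 (in A, exclude), 21 (not in A, include), 22 (not in A, include), 23 (in A, exclude), 24 (in A, exclude), 25 (not in A, include), 26 (not in A, include), 27 (not in A, include), 28 (not in A, include)
A' = {4, 6, 11, 12, 13, 14, 17, 19, 21, 22, 25, 26, 27, 28}

{4, 6, 11, 12, 13, 14, 17, 19, 21, 22, 25, 26, 27, 28}


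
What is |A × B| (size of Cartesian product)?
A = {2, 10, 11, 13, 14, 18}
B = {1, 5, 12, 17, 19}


Set A = {2, 10, 11, 13, 14, 18} has 6 elements.
Set B = {1, 5, 12, 17, 19} has 5 elements.
|A × B| = |A| × |B| = 6 × 5 = 30

30


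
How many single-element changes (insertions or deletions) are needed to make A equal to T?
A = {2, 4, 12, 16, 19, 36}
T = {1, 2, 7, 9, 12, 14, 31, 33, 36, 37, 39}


Set A = {2, 4, 12, 16, 19, 36}
Set T = {1, 2, 7, 9, 12, 14, 31, 33, 36, 37, 39}
Elements to remove from A (in A, not in T): {4, 16, 19} → 3 removals
Elements to add to A (in T, not in A): {1, 7, 9, 14, 31, 33, 37, 39} → 8 additions
Total edits = 3 + 8 = 11

11


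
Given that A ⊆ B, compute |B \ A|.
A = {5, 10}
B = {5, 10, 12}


Set A = {5, 10}, |A| = 2
Set B = {5, 10, 12}, |B| = 3
Since A ⊆ B: B \ A = {12}
|B| - |A| = 3 - 2 = 1

1


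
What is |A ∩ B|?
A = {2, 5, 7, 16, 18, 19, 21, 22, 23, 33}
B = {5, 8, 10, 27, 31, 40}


Set A = {2, 5, 7, 16, 18, 19, 21, 22, 23, 33}
Set B = {5, 8, 10, 27, 31, 40}
A ∩ B = {5}
|A ∩ B| = 1

1


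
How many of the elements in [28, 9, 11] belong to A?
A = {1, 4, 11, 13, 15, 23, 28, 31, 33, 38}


Set A = {1, 4, 11, 13, 15, 23, 28, 31, 33, 38}
Candidates: [28, 9, 11]
Check each candidate:
28 ∈ A, 9 ∉ A, 11 ∈ A
Count of candidates in A: 2

2


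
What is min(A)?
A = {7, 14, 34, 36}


Set A = {7, 14, 34, 36}
Elements in ascending order: 7, 14, 34, 36
The smallest element is 7.

7


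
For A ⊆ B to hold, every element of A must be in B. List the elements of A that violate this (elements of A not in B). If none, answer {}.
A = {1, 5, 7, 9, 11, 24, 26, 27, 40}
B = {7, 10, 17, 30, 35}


Set A = {1, 5, 7, 9, 11, 24, 26, 27, 40}
Set B = {7, 10, 17, 30, 35}
Check each element of A against B:
1 ∉ B (include), 5 ∉ B (include), 7 ∈ B, 9 ∉ B (include), 11 ∉ B (include), 24 ∉ B (include), 26 ∉ B (include), 27 ∉ B (include), 40 ∉ B (include)
Elements of A not in B: {1, 5, 9, 11, 24, 26, 27, 40}

{1, 5, 9, 11, 24, 26, 27, 40}


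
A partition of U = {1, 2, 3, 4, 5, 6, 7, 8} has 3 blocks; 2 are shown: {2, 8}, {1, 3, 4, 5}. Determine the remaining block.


U = {1, 2, 3, 4, 5, 6, 7, 8}
Shown blocks: {2, 8}, {1, 3, 4, 5}
A partition's blocks are pairwise disjoint and cover U, so the missing block = U \ (union of shown blocks).
Union of shown blocks: {1, 2, 3, 4, 5, 8}
Missing block = U \ (union) = {6, 7}

{6, 7}


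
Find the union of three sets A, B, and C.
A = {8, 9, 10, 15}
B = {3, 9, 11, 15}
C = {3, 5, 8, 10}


Set A = {8, 9, 10, 15}
Set B = {3, 9, 11, 15}
Set C = {3, 5, 8, 10}
First, A ∪ B = {3, 8, 9, 10, 11, 15}
Then, (A ∪ B) ∪ C = {3, 5, 8, 9, 10, 11, 15}

{3, 5, 8, 9, 10, 11, 15}


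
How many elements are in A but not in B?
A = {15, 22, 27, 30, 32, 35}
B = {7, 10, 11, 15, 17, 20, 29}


Set A = {15, 22, 27, 30, 32, 35}
Set B = {7, 10, 11, 15, 17, 20, 29}
A \ B = {22, 27, 30, 32, 35}
|A \ B| = 5

5


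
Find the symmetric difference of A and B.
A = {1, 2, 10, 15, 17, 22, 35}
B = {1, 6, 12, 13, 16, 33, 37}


Set A = {1, 2, 10, 15, 17, 22, 35}
Set B = {1, 6, 12, 13, 16, 33, 37}
A △ B = (A \ B) ∪ (B \ A)
Elements in A but not B: {2, 10, 15, 17, 22, 35}
Elements in B but not A: {6, 12, 13, 16, 33, 37}
A △ B = {2, 6, 10, 12, 13, 15, 16, 17, 22, 33, 35, 37}

{2, 6, 10, 12, 13, 15, 16, 17, 22, 33, 35, 37}


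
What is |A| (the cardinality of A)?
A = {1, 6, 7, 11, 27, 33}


Set A = {1, 6, 7, 11, 27, 33}
Listing elements: 1, 6, 7, 11, 27, 33
Counting: 6 elements
|A| = 6

6


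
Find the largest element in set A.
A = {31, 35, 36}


Set A = {31, 35, 36}
Elements in ascending order: 31, 35, 36
The largest element is 36.

36


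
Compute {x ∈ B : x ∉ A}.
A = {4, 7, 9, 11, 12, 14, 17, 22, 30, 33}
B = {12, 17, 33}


Set A = {4, 7, 9, 11, 12, 14, 17, 22, 30, 33}
Set B = {12, 17, 33}
Check each element of B against A:
12 ∈ A, 17 ∈ A, 33 ∈ A
Elements of B not in A: {}

{}


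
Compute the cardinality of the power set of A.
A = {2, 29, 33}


Set A = {2, 29, 33}
|A| = 3
The power set P(A) contains all subsets of A.
|P(A)| = 2^|A| = 2^3 = 8

8


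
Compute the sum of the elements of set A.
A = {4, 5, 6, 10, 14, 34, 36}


Set A = {4, 5, 6, 10, 14, 34, 36}
Sum = 4 + 5 + 6 + 10 + 14 + 34 + 36 = 109

109


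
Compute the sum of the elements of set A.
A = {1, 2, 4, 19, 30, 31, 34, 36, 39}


Set A = {1, 2, 4, 19, 30, 31, 34, 36, 39}
Sum = 1 + 2 + 4 + 19 + 30 + 31 + 34 + 36 + 39 = 196

196


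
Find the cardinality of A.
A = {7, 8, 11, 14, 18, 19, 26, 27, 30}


Set A = {7, 8, 11, 14, 18, 19, 26, 27, 30}
Listing elements: 7, 8, 11, 14, 18, 19, 26, 27, 30
Counting: 9 elements
|A| = 9

9


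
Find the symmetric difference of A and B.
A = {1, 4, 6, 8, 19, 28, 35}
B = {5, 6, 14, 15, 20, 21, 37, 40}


Set A = {1, 4, 6, 8, 19, 28, 35}
Set B = {5, 6, 14, 15, 20, 21, 37, 40}
A △ B = (A \ B) ∪ (B \ A)
Elements in A but not B: {1, 4, 8, 19, 28, 35}
Elements in B but not A: {5, 14, 15, 20, 21, 37, 40}
A △ B = {1, 4, 5, 8, 14, 15, 19, 20, 21, 28, 35, 37, 40}

{1, 4, 5, 8, 14, 15, 19, 20, 21, 28, 35, 37, 40}


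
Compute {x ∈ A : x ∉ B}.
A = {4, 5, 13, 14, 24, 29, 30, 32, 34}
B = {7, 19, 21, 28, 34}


Set A = {4, 5, 13, 14, 24, 29, 30, 32, 34}
Set B = {7, 19, 21, 28, 34}
Check each element of A against B:
4 ∉ B (include), 5 ∉ B (include), 13 ∉ B (include), 14 ∉ B (include), 24 ∉ B (include), 29 ∉ B (include), 30 ∉ B (include), 32 ∉ B (include), 34 ∈ B
Elements of A not in B: {4, 5, 13, 14, 24, 29, 30, 32}

{4, 5, 13, 14, 24, 29, 30, 32}


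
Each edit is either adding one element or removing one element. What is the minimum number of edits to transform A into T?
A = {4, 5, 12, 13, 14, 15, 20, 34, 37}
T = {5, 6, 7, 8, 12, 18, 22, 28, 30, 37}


Set A = {4, 5, 12, 13, 14, 15, 20, 34, 37}
Set T = {5, 6, 7, 8, 12, 18, 22, 28, 30, 37}
Elements to remove from A (in A, not in T): {4, 13, 14, 15, 20, 34} → 6 removals
Elements to add to A (in T, not in A): {6, 7, 8, 18, 22, 28, 30} → 7 additions
Total edits = 6 + 7 = 13

13


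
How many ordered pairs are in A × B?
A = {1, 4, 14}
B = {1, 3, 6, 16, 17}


Set A = {1, 4, 14} has 3 elements.
Set B = {1, 3, 6, 16, 17} has 5 elements.
|A × B| = |A| × |B| = 3 × 5 = 15

15


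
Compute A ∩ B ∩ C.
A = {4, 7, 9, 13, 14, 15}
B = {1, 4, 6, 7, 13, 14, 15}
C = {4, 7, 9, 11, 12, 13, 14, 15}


Set A = {4, 7, 9, 13, 14, 15}
Set B = {1, 4, 6, 7, 13, 14, 15}
Set C = {4, 7, 9, 11, 12, 13, 14, 15}
First, A ∩ B = {4, 7, 13, 14, 15}
Then, (A ∩ B) ∩ C = {4, 7, 13, 14, 15}

{4, 7, 13, 14, 15}


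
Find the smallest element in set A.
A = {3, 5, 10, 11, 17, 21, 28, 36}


Set A = {3, 5, 10, 11, 17, 21, 28, 36}
Elements in ascending order: 3, 5, 10, 11, 17, 21, 28, 36
The smallest element is 3.

3


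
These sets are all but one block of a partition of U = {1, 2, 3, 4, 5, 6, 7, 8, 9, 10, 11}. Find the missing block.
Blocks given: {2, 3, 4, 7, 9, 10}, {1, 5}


U = {1, 2, 3, 4, 5, 6, 7, 8, 9, 10, 11}
Shown blocks: {2, 3, 4, 7, 9, 10}, {1, 5}
A partition's blocks are pairwise disjoint and cover U, so the missing block = U \ (union of shown blocks).
Union of shown blocks: {1, 2, 3, 4, 5, 7, 9, 10}
Missing block = U \ (union) = {6, 8, 11}

{6, 8, 11}


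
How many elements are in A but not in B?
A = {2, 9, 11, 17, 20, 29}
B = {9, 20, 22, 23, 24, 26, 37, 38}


Set A = {2, 9, 11, 17, 20, 29}
Set B = {9, 20, 22, 23, 24, 26, 37, 38}
A \ B = {2, 11, 17, 29}
|A \ B| = 4

4


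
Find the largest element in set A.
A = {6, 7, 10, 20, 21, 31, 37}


Set A = {6, 7, 10, 20, 21, 31, 37}
Elements in ascending order: 6, 7, 10, 20, 21, 31, 37
The largest element is 37.

37


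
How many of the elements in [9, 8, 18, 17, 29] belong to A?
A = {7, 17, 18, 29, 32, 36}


Set A = {7, 17, 18, 29, 32, 36}
Candidates: [9, 8, 18, 17, 29]
Check each candidate:
9 ∉ A, 8 ∉ A, 18 ∈ A, 17 ∈ A, 29 ∈ A
Count of candidates in A: 3

3


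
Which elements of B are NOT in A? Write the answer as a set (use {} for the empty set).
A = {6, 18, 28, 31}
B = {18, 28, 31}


Set A = {6, 18, 28, 31}
Set B = {18, 28, 31}
Check each element of B against A:
18 ∈ A, 28 ∈ A, 31 ∈ A
Elements of B not in A: {}

{}


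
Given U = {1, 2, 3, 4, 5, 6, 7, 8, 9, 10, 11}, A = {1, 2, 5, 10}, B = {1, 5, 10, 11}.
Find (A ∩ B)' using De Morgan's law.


U = {1, 2, 3, 4, 5, 6, 7, 8, 9, 10, 11}
A = {1, 2, 5, 10}, B = {1, 5, 10, 11}
A ∩ B = {1, 5, 10}
(A ∩ B)' = U \ (A ∩ B) = {2, 3, 4, 6, 7, 8, 9, 11}
Verification via A' ∪ B': A' = {3, 4, 6, 7, 8, 9, 11}, B' = {2, 3, 4, 6, 7, 8, 9}
A' ∪ B' = {2, 3, 4, 6, 7, 8, 9, 11} ✓

{2, 3, 4, 6, 7, 8, 9, 11}


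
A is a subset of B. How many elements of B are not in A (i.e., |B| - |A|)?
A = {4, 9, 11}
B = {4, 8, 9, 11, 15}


Set A = {4, 9, 11}, |A| = 3
Set B = {4, 8, 9, 11, 15}, |B| = 5
Since A ⊆ B: B \ A = {8, 15}
|B| - |A| = 5 - 3 = 2

2


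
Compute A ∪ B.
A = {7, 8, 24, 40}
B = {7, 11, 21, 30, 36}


Set A = {7, 8, 24, 40}
Set B = {7, 11, 21, 30, 36}
A ∪ B includes all elements in either set.
Elements from A: {7, 8, 24, 40}
Elements from B not already included: {11, 21, 30, 36}
A ∪ B = {7, 8, 11, 21, 24, 30, 36, 40}

{7, 8, 11, 21, 24, 30, 36, 40}


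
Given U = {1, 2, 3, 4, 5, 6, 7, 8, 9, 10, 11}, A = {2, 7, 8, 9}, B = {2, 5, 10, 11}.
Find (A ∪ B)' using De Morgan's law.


U = {1, 2, 3, 4, 5, 6, 7, 8, 9, 10, 11}
A = {2, 7, 8, 9}, B = {2, 5, 10, 11}
A ∪ B = {2, 5, 7, 8, 9, 10, 11}
(A ∪ B)' = U \ (A ∪ B) = {1, 3, 4, 6}
Verification via A' ∩ B': A' = {1, 3, 4, 5, 6, 10, 11}, B' = {1, 3, 4, 6, 7, 8, 9}
A' ∩ B' = {1, 3, 4, 6} ✓

{1, 3, 4, 6}


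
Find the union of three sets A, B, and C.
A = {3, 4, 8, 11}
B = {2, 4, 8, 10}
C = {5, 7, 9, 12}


Set A = {3, 4, 8, 11}
Set B = {2, 4, 8, 10}
Set C = {5, 7, 9, 12}
First, A ∪ B = {2, 3, 4, 8, 10, 11}
Then, (A ∪ B) ∪ C = {2, 3, 4, 5, 7, 8, 9, 10, 11, 12}

{2, 3, 4, 5, 7, 8, 9, 10, 11, 12}


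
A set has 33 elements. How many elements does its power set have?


The set has 33 elements.
The power set contains all possible subsets.
|P(A)| = 2^|A| = 2^33 = 8589934592

8589934592


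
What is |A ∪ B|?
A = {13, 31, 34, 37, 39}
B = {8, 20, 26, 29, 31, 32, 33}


Set A = {13, 31, 34, 37, 39}, |A| = 5
Set B = {8, 20, 26, 29, 31, 32, 33}, |B| = 7
A ∩ B = {31}, |A ∩ B| = 1
|A ∪ B| = |A| + |B| - |A ∩ B| = 5 + 7 - 1 = 11

11


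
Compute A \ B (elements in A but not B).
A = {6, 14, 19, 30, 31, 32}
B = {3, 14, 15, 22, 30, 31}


Set A = {6, 14, 19, 30, 31, 32}
Set B = {3, 14, 15, 22, 30, 31}
A \ B includes elements in A that are not in B.
Check each element of A:
6 (not in B, keep), 14 (in B, remove), 19 (not in B, keep), 30 (in B, remove), 31 (in B, remove), 32 (not in B, keep)
A \ B = {6, 19, 32}

{6, 19, 32}


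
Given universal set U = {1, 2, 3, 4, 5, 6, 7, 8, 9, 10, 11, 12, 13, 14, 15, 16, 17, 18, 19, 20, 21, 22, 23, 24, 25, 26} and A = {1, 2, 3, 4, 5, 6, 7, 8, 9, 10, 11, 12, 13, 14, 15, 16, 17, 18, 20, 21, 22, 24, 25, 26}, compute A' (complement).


Universal set U = {1, 2, 3, 4, 5, 6, 7, 8, 9, 10, 11, 12, 13, 14, 15, 16, 17, 18, 19, 20, 21, 22, 23, 24, 25, 26}
Set A = {1, 2, 3, 4, 5, 6, 7, 8, 9, 10, 11, 12, 13, 14, 15, 16, 17, 18, 20, 21, 22, 24, 25, 26}
A' = U \ A = elements in U but not in A
Checking each element of U:
1 (in A, exclude), 2 (in A, exclude), 3 (in A, exclude), 4 (in A, exclude), 5 (in A, exclude), 6 (in A, exclude), 7 (in A, exclude), 8 (in A, exclude), 9 (in A, exclude), 10 (in A, exclude), 11 (in A, exclude), 12 (in A, exclude), 13 (in A, exclude), 14 (in A, exclude), 15 (in A, exclude), 16 (in A, exclude), 17 (in A, exclude), 18 (in A, exclude), 19 (not in A, include), 20 (in A, exclude), 21 (in A, exclude), 22 (in A, exclude), 23 (not in A, include), 24 (in A, exclude), 25 (in A, exclude), 26 (in A, exclude)
A' = {19, 23}

{19, 23}


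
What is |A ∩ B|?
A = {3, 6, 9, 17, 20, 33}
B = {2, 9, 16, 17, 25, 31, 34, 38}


Set A = {3, 6, 9, 17, 20, 33}
Set B = {2, 9, 16, 17, 25, 31, 34, 38}
A ∩ B = {9, 17}
|A ∩ B| = 2

2


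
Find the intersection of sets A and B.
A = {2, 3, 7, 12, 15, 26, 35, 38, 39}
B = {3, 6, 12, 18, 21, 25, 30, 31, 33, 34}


Set A = {2, 3, 7, 12, 15, 26, 35, 38, 39}
Set B = {3, 6, 12, 18, 21, 25, 30, 31, 33, 34}
A ∩ B includes only elements in both sets.
Check each element of A against B:
2 ✗, 3 ✓, 7 ✗, 12 ✓, 15 ✗, 26 ✗, 35 ✗, 38 ✗, 39 ✗
A ∩ B = {3, 12}

{3, 12}


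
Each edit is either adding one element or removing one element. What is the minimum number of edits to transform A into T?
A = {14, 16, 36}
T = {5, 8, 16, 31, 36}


Set A = {14, 16, 36}
Set T = {5, 8, 16, 31, 36}
Elements to remove from A (in A, not in T): {14} → 1 removals
Elements to add to A (in T, not in A): {5, 8, 31} → 3 additions
Total edits = 1 + 3 = 4

4


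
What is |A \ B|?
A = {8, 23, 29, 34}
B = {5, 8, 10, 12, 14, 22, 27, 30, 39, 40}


Set A = {8, 23, 29, 34}
Set B = {5, 8, 10, 12, 14, 22, 27, 30, 39, 40}
A \ B = {23, 29, 34}
|A \ B| = 3

3


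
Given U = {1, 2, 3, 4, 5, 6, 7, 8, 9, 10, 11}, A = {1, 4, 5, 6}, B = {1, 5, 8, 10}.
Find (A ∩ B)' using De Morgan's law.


U = {1, 2, 3, 4, 5, 6, 7, 8, 9, 10, 11}
A = {1, 4, 5, 6}, B = {1, 5, 8, 10}
A ∩ B = {1, 5}
(A ∩ B)' = U \ (A ∩ B) = {2, 3, 4, 6, 7, 8, 9, 10, 11}
Verification via A' ∪ B': A' = {2, 3, 7, 8, 9, 10, 11}, B' = {2, 3, 4, 6, 7, 9, 11}
A' ∪ B' = {2, 3, 4, 6, 7, 8, 9, 10, 11} ✓

{2, 3, 4, 6, 7, 8, 9, 10, 11}


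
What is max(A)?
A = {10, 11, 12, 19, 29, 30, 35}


Set A = {10, 11, 12, 19, 29, 30, 35}
Elements in ascending order: 10, 11, 12, 19, 29, 30, 35
The largest element is 35.

35


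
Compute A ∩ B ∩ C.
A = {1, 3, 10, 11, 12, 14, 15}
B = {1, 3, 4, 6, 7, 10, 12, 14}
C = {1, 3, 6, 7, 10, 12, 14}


Set A = {1, 3, 10, 11, 12, 14, 15}
Set B = {1, 3, 4, 6, 7, 10, 12, 14}
Set C = {1, 3, 6, 7, 10, 12, 14}
First, A ∩ B = {1, 3, 10, 12, 14}
Then, (A ∩ B) ∩ C = {1, 3, 10, 12, 14}

{1, 3, 10, 12, 14}


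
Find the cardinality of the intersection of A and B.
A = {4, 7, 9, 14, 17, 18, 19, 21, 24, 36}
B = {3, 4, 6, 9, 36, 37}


Set A = {4, 7, 9, 14, 17, 18, 19, 21, 24, 36}
Set B = {3, 4, 6, 9, 36, 37}
A ∩ B = {4, 9, 36}
|A ∩ B| = 3

3


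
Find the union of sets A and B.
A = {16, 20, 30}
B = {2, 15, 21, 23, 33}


Set A = {16, 20, 30}
Set B = {2, 15, 21, 23, 33}
A ∪ B includes all elements in either set.
Elements from A: {16, 20, 30}
Elements from B not already included: {2, 15, 21, 23, 33}
A ∪ B = {2, 15, 16, 20, 21, 23, 30, 33}

{2, 15, 16, 20, 21, 23, 30, 33}


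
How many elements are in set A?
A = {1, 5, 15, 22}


Set A = {1, 5, 15, 22}
Listing elements: 1, 5, 15, 22
Counting: 4 elements
|A| = 4

4


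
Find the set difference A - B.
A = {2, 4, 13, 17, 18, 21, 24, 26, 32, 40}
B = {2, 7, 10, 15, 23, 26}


Set A = {2, 4, 13, 17, 18, 21, 24, 26, 32, 40}
Set B = {2, 7, 10, 15, 23, 26}
A \ B includes elements in A that are not in B.
Check each element of A:
2 (in B, remove), 4 (not in B, keep), 13 (not in B, keep), 17 (not in B, keep), 18 (not in B, keep), 21 (not in B, keep), 24 (not in B, keep), 26 (in B, remove), 32 (not in B, keep), 40 (not in B, keep)
A \ B = {4, 13, 17, 18, 21, 24, 32, 40}

{4, 13, 17, 18, 21, 24, 32, 40}


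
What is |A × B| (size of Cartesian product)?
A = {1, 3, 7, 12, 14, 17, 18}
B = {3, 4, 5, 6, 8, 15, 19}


Set A = {1, 3, 7, 12, 14, 17, 18} has 7 elements.
Set B = {3, 4, 5, 6, 8, 15, 19} has 7 elements.
|A × B| = |A| × |B| = 7 × 7 = 49

49


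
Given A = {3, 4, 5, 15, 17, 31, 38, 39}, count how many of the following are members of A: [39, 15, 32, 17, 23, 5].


Set A = {3, 4, 5, 15, 17, 31, 38, 39}
Candidates: [39, 15, 32, 17, 23, 5]
Check each candidate:
39 ∈ A, 15 ∈ A, 32 ∉ A, 17 ∈ A, 23 ∉ A, 5 ∈ A
Count of candidates in A: 4

4


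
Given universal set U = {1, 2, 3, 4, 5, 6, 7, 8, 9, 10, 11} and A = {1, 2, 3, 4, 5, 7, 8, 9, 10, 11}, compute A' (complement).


Universal set U = {1, 2, 3, 4, 5, 6, 7, 8, 9, 10, 11}
Set A = {1, 2, 3, 4, 5, 7, 8, 9, 10, 11}
A' = U \ A = elements in U but not in A
Checking each element of U:
1 (in A, exclude), 2 (in A, exclude), 3 (in A, exclude), 4 (in A, exclude), 5 (in A, exclude), 6 (not in A, include), 7 (in A, exclude), 8 (in A, exclude), 9 (in A, exclude), 10 (in A, exclude), 11 (in A, exclude)
A' = {6}

{6}


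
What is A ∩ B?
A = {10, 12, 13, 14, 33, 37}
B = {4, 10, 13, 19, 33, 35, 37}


Set A = {10, 12, 13, 14, 33, 37}
Set B = {4, 10, 13, 19, 33, 35, 37}
A ∩ B includes only elements in both sets.
Check each element of A against B:
10 ✓, 12 ✗, 13 ✓, 14 ✗, 33 ✓, 37 ✓
A ∩ B = {10, 13, 33, 37}

{10, 13, 33, 37}


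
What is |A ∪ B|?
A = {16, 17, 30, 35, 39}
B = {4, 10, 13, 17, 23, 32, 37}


Set A = {16, 17, 30, 35, 39}, |A| = 5
Set B = {4, 10, 13, 17, 23, 32, 37}, |B| = 7
A ∩ B = {17}, |A ∩ B| = 1
|A ∪ B| = |A| + |B| - |A ∩ B| = 5 + 7 - 1 = 11

11


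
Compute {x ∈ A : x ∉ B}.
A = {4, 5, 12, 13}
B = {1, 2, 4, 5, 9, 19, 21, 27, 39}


Set A = {4, 5, 12, 13}
Set B = {1, 2, 4, 5, 9, 19, 21, 27, 39}
Check each element of A against B:
4 ∈ B, 5 ∈ B, 12 ∉ B (include), 13 ∉ B (include)
Elements of A not in B: {12, 13}

{12, 13}


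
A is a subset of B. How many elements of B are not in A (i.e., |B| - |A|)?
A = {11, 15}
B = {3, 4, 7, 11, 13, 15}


Set A = {11, 15}, |A| = 2
Set B = {3, 4, 7, 11, 13, 15}, |B| = 6
Since A ⊆ B: B \ A = {3, 4, 7, 13}
|B| - |A| = 6 - 2 = 4

4


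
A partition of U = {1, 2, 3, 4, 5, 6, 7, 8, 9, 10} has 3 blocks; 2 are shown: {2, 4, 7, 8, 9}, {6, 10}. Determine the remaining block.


U = {1, 2, 3, 4, 5, 6, 7, 8, 9, 10}
Shown blocks: {2, 4, 7, 8, 9}, {6, 10}
A partition's blocks are pairwise disjoint and cover U, so the missing block = U \ (union of shown blocks).
Union of shown blocks: {2, 4, 6, 7, 8, 9, 10}
Missing block = U \ (union) = {1, 3, 5}

{1, 3, 5}


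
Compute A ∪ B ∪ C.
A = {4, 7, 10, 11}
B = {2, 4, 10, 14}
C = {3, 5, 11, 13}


Set A = {4, 7, 10, 11}
Set B = {2, 4, 10, 14}
Set C = {3, 5, 11, 13}
First, A ∪ B = {2, 4, 7, 10, 11, 14}
Then, (A ∪ B) ∪ C = {2, 3, 4, 5, 7, 10, 11, 13, 14}

{2, 3, 4, 5, 7, 10, 11, 13, 14}


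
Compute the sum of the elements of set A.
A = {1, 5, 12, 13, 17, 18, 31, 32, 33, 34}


Set A = {1, 5, 12, 13, 17, 18, 31, 32, 33, 34}
Sum = 1 + 5 + 12 + 13 + 17 + 18 + 31 + 32 + 33 + 34 = 196

196


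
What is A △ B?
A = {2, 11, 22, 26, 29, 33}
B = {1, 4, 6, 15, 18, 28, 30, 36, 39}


Set A = {2, 11, 22, 26, 29, 33}
Set B = {1, 4, 6, 15, 18, 28, 30, 36, 39}
A △ B = (A \ B) ∪ (B \ A)
Elements in A but not B: {2, 11, 22, 26, 29, 33}
Elements in B but not A: {1, 4, 6, 15, 18, 28, 30, 36, 39}
A △ B = {1, 2, 4, 6, 11, 15, 18, 22, 26, 28, 29, 30, 33, 36, 39}

{1, 2, 4, 6, 11, 15, 18, 22, 26, 28, 29, 30, 33, 36, 39}


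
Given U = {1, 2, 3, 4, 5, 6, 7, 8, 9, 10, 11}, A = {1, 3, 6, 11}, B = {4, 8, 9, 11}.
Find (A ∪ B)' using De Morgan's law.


U = {1, 2, 3, 4, 5, 6, 7, 8, 9, 10, 11}
A = {1, 3, 6, 11}, B = {4, 8, 9, 11}
A ∪ B = {1, 3, 4, 6, 8, 9, 11}
(A ∪ B)' = U \ (A ∪ B) = {2, 5, 7, 10}
Verification via A' ∩ B': A' = {2, 4, 5, 7, 8, 9, 10}, B' = {1, 2, 3, 5, 6, 7, 10}
A' ∩ B' = {2, 5, 7, 10} ✓

{2, 5, 7, 10}


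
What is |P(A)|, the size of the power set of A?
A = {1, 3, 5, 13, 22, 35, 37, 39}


Set A = {1, 3, 5, 13, 22, 35, 37, 39}
|A| = 8
The power set P(A) contains all subsets of A.
|P(A)| = 2^|A| = 2^8 = 256

256


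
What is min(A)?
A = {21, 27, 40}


Set A = {21, 27, 40}
Elements in ascending order: 21, 27, 40
The smallest element is 21.

21


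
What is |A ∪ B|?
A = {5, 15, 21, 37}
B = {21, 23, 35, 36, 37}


Set A = {5, 15, 21, 37}, |A| = 4
Set B = {21, 23, 35, 36, 37}, |B| = 5
A ∩ B = {21, 37}, |A ∩ B| = 2
|A ∪ B| = |A| + |B| - |A ∩ B| = 4 + 5 - 2 = 7

7


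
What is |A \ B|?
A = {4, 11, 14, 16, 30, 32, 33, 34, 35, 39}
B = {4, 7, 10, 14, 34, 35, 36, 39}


Set A = {4, 11, 14, 16, 30, 32, 33, 34, 35, 39}
Set B = {4, 7, 10, 14, 34, 35, 36, 39}
A \ B = {11, 16, 30, 32, 33}
|A \ B| = 5

5


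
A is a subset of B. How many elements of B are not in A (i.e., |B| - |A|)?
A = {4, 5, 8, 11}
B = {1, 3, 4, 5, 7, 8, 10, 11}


Set A = {4, 5, 8, 11}, |A| = 4
Set B = {1, 3, 4, 5, 7, 8, 10, 11}, |B| = 8
Since A ⊆ B: B \ A = {1, 3, 7, 10}
|B| - |A| = 8 - 4 = 4

4


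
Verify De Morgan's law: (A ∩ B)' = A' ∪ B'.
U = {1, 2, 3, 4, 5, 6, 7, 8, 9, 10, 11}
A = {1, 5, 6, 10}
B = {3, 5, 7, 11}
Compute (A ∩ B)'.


U = {1, 2, 3, 4, 5, 6, 7, 8, 9, 10, 11}
A = {1, 5, 6, 10}, B = {3, 5, 7, 11}
A ∩ B = {5}
(A ∩ B)' = U \ (A ∩ B) = {1, 2, 3, 4, 6, 7, 8, 9, 10, 11}
Verification via A' ∪ B': A' = {2, 3, 4, 7, 8, 9, 11}, B' = {1, 2, 4, 6, 8, 9, 10}
A' ∪ B' = {1, 2, 3, 4, 6, 7, 8, 9, 10, 11} ✓

{1, 2, 3, 4, 6, 7, 8, 9, 10, 11}


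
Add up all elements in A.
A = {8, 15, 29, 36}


Set A = {8, 15, 29, 36}
Sum = 8 + 15 + 29 + 36 = 88

88


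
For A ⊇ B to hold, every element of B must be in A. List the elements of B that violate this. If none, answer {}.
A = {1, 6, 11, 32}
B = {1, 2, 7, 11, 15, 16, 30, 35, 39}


Set A = {1, 6, 11, 32}
Set B = {1, 2, 7, 11, 15, 16, 30, 35, 39}
Check each element of B against A:
1 ∈ A, 2 ∉ A (include), 7 ∉ A (include), 11 ∈ A, 15 ∉ A (include), 16 ∉ A (include), 30 ∉ A (include), 35 ∉ A (include), 39 ∉ A (include)
Elements of B not in A: {2, 7, 15, 16, 30, 35, 39}

{2, 7, 15, 16, 30, 35, 39}


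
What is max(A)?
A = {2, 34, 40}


Set A = {2, 34, 40}
Elements in ascending order: 2, 34, 40
The largest element is 40.

40


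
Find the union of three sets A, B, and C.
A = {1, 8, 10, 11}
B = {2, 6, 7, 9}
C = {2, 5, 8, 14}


Set A = {1, 8, 10, 11}
Set B = {2, 6, 7, 9}
Set C = {2, 5, 8, 14}
First, A ∪ B = {1, 2, 6, 7, 8, 9, 10, 11}
Then, (A ∪ B) ∪ C = {1, 2, 5, 6, 7, 8, 9, 10, 11, 14}

{1, 2, 5, 6, 7, 8, 9, 10, 11, 14}


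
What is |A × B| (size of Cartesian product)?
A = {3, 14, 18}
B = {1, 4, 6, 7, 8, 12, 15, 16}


Set A = {3, 14, 18} has 3 elements.
Set B = {1, 4, 6, 7, 8, 12, 15, 16} has 8 elements.
|A × B| = |A| × |B| = 3 × 8 = 24

24


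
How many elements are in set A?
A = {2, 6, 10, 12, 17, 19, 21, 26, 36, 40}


Set A = {2, 6, 10, 12, 17, 19, 21, 26, 36, 40}
Listing elements: 2, 6, 10, 12, 17, 19, 21, 26, 36, 40
Counting: 10 elements
|A| = 10

10


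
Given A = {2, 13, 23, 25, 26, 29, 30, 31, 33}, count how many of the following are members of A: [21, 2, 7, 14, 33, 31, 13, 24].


Set A = {2, 13, 23, 25, 26, 29, 30, 31, 33}
Candidates: [21, 2, 7, 14, 33, 31, 13, 24]
Check each candidate:
21 ∉ A, 2 ∈ A, 7 ∉ A, 14 ∉ A, 33 ∈ A, 31 ∈ A, 13 ∈ A, 24 ∉ A
Count of candidates in A: 4

4


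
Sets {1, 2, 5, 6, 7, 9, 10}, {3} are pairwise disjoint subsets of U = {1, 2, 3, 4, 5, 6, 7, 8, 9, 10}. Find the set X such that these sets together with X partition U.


U = {1, 2, 3, 4, 5, 6, 7, 8, 9, 10}
Shown blocks: {1, 2, 5, 6, 7, 9, 10}, {3}
A partition's blocks are pairwise disjoint and cover U, so the missing block = U \ (union of shown blocks).
Union of shown blocks: {1, 2, 3, 5, 6, 7, 9, 10}
Missing block = U \ (union) = {4, 8}

{4, 8}


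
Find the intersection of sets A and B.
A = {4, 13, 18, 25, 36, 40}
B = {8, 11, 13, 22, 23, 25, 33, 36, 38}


Set A = {4, 13, 18, 25, 36, 40}
Set B = {8, 11, 13, 22, 23, 25, 33, 36, 38}
A ∩ B includes only elements in both sets.
Check each element of A against B:
4 ✗, 13 ✓, 18 ✗, 25 ✓, 36 ✓, 40 ✗
A ∩ B = {13, 25, 36}

{13, 25, 36}


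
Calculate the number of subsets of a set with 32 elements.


The set has 32 elements.
The power set contains all possible subsets.
|P(A)| = 2^|A| = 2^32 = 4294967296

4294967296


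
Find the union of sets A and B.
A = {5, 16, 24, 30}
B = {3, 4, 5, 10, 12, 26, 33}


Set A = {5, 16, 24, 30}
Set B = {3, 4, 5, 10, 12, 26, 33}
A ∪ B includes all elements in either set.
Elements from A: {5, 16, 24, 30}
Elements from B not already included: {3, 4, 10, 12, 26, 33}
A ∪ B = {3, 4, 5, 10, 12, 16, 24, 26, 30, 33}

{3, 4, 5, 10, 12, 16, 24, 26, 30, 33}


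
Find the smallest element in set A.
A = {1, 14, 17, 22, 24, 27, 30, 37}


Set A = {1, 14, 17, 22, 24, 27, 30, 37}
Elements in ascending order: 1, 14, 17, 22, 24, 27, 30, 37
The smallest element is 1.

1


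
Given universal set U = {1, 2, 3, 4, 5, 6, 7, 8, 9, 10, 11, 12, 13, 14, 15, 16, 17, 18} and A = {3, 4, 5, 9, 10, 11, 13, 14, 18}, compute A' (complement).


Universal set U = {1, 2, 3, 4, 5, 6, 7, 8, 9, 10, 11, 12, 13, 14, 15, 16, 17, 18}
Set A = {3, 4, 5, 9, 10, 11, 13, 14, 18}
A' = U \ A = elements in U but not in A
Checking each element of U:
1 (not in A, include), 2 (not in A, include), 3 (in A, exclude), 4 (in A, exclude), 5 (in A, exclude), 6 (not in A, include), 7 (not in A, include), 8 (not in A, include), 9 (in A, exclude), 10 (in A, exclude), 11 (in A, exclude), 12 (not in A, include), 13 (in A, exclude), 14 (in A, exclude), 15 (not in A, include), 16 (not in A, include), 17 (not in A, include), 18 (in A, exclude)
A' = {1, 2, 6, 7, 8, 12, 15, 16, 17}

{1, 2, 6, 7, 8, 12, 15, 16, 17}


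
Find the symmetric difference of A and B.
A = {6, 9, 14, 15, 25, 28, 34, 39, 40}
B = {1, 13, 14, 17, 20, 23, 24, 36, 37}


Set A = {6, 9, 14, 15, 25, 28, 34, 39, 40}
Set B = {1, 13, 14, 17, 20, 23, 24, 36, 37}
A △ B = (A \ B) ∪ (B \ A)
Elements in A but not B: {6, 9, 15, 25, 28, 34, 39, 40}
Elements in B but not A: {1, 13, 17, 20, 23, 24, 36, 37}
A △ B = {1, 6, 9, 13, 15, 17, 20, 23, 24, 25, 28, 34, 36, 37, 39, 40}

{1, 6, 9, 13, 15, 17, 20, 23, 24, 25, 28, 34, 36, 37, 39, 40}


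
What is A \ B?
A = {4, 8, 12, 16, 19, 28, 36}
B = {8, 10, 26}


Set A = {4, 8, 12, 16, 19, 28, 36}
Set B = {8, 10, 26}
A \ B includes elements in A that are not in B.
Check each element of A:
4 (not in B, keep), 8 (in B, remove), 12 (not in B, keep), 16 (not in B, keep), 19 (not in B, keep), 28 (not in B, keep), 36 (not in B, keep)
A \ B = {4, 12, 16, 19, 28, 36}

{4, 12, 16, 19, 28, 36}


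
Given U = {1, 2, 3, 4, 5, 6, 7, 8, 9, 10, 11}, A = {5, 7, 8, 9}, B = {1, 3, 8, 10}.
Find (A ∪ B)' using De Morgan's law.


U = {1, 2, 3, 4, 5, 6, 7, 8, 9, 10, 11}
A = {5, 7, 8, 9}, B = {1, 3, 8, 10}
A ∪ B = {1, 3, 5, 7, 8, 9, 10}
(A ∪ B)' = U \ (A ∪ B) = {2, 4, 6, 11}
Verification via A' ∩ B': A' = {1, 2, 3, 4, 6, 10, 11}, B' = {2, 4, 5, 6, 7, 9, 11}
A' ∩ B' = {2, 4, 6, 11} ✓

{2, 4, 6, 11}


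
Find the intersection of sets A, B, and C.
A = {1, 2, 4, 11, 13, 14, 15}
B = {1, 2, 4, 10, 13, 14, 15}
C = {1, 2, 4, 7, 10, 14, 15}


Set A = {1, 2, 4, 11, 13, 14, 15}
Set B = {1, 2, 4, 10, 13, 14, 15}
Set C = {1, 2, 4, 7, 10, 14, 15}
First, A ∩ B = {1, 2, 4, 13, 14, 15}
Then, (A ∩ B) ∩ C = {1, 2, 4, 14, 15}

{1, 2, 4, 14, 15}


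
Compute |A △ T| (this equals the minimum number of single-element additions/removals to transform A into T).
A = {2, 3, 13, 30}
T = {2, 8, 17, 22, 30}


Set A = {2, 3, 13, 30}
Set T = {2, 8, 17, 22, 30}
Elements to remove from A (in A, not in T): {3, 13} → 2 removals
Elements to add to A (in T, not in A): {8, 17, 22} → 3 additions
Total edits = 2 + 3 = 5

5


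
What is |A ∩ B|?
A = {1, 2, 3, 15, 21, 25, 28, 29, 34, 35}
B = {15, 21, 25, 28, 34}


Set A = {1, 2, 3, 15, 21, 25, 28, 29, 34, 35}
Set B = {15, 21, 25, 28, 34}
A ∩ B = {15, 21, 25, 28, 34}
|A ∩ B| = 5

5


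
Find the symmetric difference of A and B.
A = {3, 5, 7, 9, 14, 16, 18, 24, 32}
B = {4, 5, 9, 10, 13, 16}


Set A = {3, 5, 7, 9, 14, 16, 18, 24, 32}
Set B = {4, 5, 9, 10, 13, 16}
A △ B = (A \ B) ∪ (B \ A)
Elements in A but not B: {3, 7, 14, 18, 24, 32}
Elements in B but not A: {4, 10, 13}
A △ B = {3, 4, 7, 10, 13, 14, 18, 24, 32}

{3, 4, 7, 10, 13, 14, 18, 24, 32}


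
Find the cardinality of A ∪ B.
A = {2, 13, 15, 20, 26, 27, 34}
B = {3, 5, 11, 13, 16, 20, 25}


Set A = {2, 13, 15, 20, 26, 27, 34}, |A| = 7
Set B = {3, 5, 11, 13, 16, 20, 25}, |B| = 7
A ∩ B = {13, 20}, |A ∩ B| = 2
|A ∪ B| = |A| + |B| - |A ∩ B| = 7 + 7 - 2 = 12

12


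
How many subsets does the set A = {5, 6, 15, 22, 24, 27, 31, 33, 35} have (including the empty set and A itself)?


Set A = {5, 6, 15, 22, 24, 27, 31, 33, 35}
|A| = 9
The power set P(A) contains all subsets of A.
|P(A)| = 2^|A| = 2^9 = 512

512


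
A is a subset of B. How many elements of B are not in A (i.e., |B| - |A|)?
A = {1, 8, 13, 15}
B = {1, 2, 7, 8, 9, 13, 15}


Set A = {1, 8, 13, 15}, |A| = 4
Set B = {1, 2, 7, 8, 9, 13, 15}, |B| = 7
Since A ⊆ B: B \ A = {2, 7, 9}
|B| - |A| = 7 - 4 = 3

3


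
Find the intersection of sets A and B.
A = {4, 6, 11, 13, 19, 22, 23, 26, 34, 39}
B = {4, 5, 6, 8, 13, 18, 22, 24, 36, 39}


Set A = {4, 6, 11, 13, 19, 22, 23, 26, 34, 39}
Set B = {4, 5, 6, 8, 13, 18, 22, 24, 36, 39}
A ∩ B includes only elements in both sets.
Check each element of A against B:
4 ✓, 6 ✓, 11 ✗, 13 ✓, 19 ✗, 22 ✓, 23 ✗, 26 ✗, 34 ✗, 39 ✓
A ∩ B = {4, 6, 13, 22, 39}

{4, 6, 13, 22, 39}


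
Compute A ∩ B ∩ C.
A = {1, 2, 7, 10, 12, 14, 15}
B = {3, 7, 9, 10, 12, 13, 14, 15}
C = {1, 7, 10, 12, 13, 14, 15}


Set A = {1, 2, 7, 10, 12, 14, 15}
Set B = {3, 7, 9, 10, 12, 13, 14, 15}
Set C = {1, 7, 10, 12, 13, 14, 15}
First, A ∩ B = {7, 10, 12, 14, 15}
Then, (A ∩ B) ∩ C = {7, 10, 12, 14, 15}

{7, 10, 12, 14, 15}


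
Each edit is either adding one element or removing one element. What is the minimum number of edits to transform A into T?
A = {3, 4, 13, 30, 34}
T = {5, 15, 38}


Set A = {3, 4, 13, 30, 34}
Set T = {5, 15, 38}
Elements to remove from A (in A, not in T): {3, 4, 13, 30, 34} → 5 removals
Elements to add to A (in T, not in A): {5, 15, 38} → 3 additions
Total edits = 5 + 3 = 8

8


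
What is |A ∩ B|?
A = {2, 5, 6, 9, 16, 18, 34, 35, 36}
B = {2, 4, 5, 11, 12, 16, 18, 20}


Set A = {2, 5, 6, 9, 16, 18, 34, 35, 36}
Set B = {2, 4, 5, 11, 12, 16, 18, 20}
A ∩ B = {2, 5, 16, 18}
|A ∩ B| = 4

4
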